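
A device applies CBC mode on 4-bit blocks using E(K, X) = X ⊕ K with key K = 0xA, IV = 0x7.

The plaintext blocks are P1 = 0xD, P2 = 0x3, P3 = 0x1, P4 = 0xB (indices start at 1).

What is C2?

C2 = 0x9

CBC encryption: C_i = E(K, P_i ⊕ C_{i−1}), with C_{0} = IV.
C1: P1 ⊕ 0x7 = 0xA; E(K, 0xA) = 0x0.
C2: P2 ⊕ 0x0 = 0x3; E(K, 0x3) = 0x9.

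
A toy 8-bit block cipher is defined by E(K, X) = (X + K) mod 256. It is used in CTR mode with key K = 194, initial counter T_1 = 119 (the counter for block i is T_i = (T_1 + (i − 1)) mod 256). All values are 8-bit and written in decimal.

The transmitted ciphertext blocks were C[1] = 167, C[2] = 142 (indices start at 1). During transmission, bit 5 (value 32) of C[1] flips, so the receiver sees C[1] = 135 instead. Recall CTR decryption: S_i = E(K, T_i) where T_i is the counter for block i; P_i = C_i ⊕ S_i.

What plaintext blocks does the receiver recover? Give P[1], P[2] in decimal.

P[1] = 190, P[2] = 180

Only C[1] changed, to 135. In CTR, a change in C_i flips the same bit in P_i only; the keystream is unaffected. Decrypting the received ciphertext:
P[1]: T = 119, S = E(K, T) = 57; 135 ⊕ 57 = 190.
P[2]: T = 120, S = E(K, T) = 58; 142 ⊕ 58 = 180.
Blocks that differ from the original plaintext: P[1].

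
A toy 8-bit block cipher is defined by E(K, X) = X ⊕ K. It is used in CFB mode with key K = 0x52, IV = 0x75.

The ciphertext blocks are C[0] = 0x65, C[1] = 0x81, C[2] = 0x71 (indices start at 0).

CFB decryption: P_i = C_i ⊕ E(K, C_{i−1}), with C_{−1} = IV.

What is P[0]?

P[0] = 0x42

P[0]: E(K, 0x75) = 0x27; 0x65 ⊕ 0x27 = 0x42.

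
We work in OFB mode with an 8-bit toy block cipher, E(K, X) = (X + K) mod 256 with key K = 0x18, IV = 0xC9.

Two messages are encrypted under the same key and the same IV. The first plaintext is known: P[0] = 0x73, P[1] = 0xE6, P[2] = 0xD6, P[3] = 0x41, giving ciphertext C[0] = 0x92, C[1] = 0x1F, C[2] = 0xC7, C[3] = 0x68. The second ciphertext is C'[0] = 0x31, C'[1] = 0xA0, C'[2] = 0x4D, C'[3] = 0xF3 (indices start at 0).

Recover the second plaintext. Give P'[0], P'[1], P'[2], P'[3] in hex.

P'[0] = 0xD0, P'[1] = 0x59, P'[2] = 0x5C, P'[3] = 0xDA

In OFB with a reused IV, both messages share the same keystream S_i, so C_i ⊕ C'_i = P_i ⊕ P'_i and thus P'_i = P_i ⊕ C_i ⊕ C'_i.
P'[0]: 0x73 ⊕ 0x92 ⊕ 0x31 = 0xD0.
P'[1]: 0xE6 ⊕ 0x1F ⊕ 0xA0 = 0x59.
P'[2]: 0xD6 ⊕ 0xC7 ⊕ 0x4D = 0x5C.
P'[3]: 0x41 ⊕ 0x68 ⊕ 0xF3 = 0xDA.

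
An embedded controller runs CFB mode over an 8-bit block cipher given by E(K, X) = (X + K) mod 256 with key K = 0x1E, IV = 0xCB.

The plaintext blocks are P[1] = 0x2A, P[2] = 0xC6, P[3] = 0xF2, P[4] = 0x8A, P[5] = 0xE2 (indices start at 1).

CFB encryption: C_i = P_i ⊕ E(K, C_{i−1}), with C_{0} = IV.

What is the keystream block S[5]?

0x7D

C[1]: E(K, 0xCB) = 0xE9; 0x2A ⊕ 0xE9 = 0xC3.
C[2]: E(K, 0xC3) = 0xE1; 0xC6 ⊕ 0xE1 = 0x27.
C[3]: E(K, 0x27) = 0x45; 0xF2 ⊕ 0x45 = 0xB7.
C[4]: E(K, 0xB7) = 0xD5; 0x8A ⊕ 0xD5 = 0x5F.
C[5]: E(K, 0x5F) = 0x7D; 0xE2 ⊕ 0x7D = 0x9F.
So S[5] = 0x7D.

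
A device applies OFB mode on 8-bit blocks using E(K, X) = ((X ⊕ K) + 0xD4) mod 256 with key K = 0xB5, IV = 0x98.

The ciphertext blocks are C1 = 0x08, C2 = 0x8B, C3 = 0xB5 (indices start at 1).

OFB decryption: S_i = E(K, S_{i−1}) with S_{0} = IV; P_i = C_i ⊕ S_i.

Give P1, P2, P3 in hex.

P1 = 0x09, P2 = 0x03, P3 = 0xA4

P1: S = E(K, 0x98) = 0x01; 0x08 ⊕ 0x01 = 0x09.
P2: S = E(K, 0x01) = 0x88; 0x8B ⊕ 0x88 = 0x03.
P3: S = E(K, 0x88) = 0x11; 0xB5 ⊕ 0x11 = 0xA4.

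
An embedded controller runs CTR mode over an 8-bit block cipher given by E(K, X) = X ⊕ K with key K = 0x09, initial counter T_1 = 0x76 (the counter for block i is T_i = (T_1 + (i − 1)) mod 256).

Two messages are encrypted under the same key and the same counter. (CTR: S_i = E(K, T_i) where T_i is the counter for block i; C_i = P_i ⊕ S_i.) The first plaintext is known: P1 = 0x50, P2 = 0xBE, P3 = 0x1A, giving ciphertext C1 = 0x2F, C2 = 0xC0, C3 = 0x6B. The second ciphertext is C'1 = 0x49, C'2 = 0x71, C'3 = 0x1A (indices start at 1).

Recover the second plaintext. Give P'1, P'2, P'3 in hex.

In CTR with a reused counter, both messages share the same keystream S_i, so C_i ⊕ C'_i = P_i ⊕ P'_i and thus P'_i = P_i ⊕ C_i ⊕ C'_i.
P'1: 0x50 ⊕ 0x2F ⊕ 0x49 = 0x36.
P'2: 0xBE ⊕ 0xC0 ⊕ 0x71 = 0x0F.
P'3: 0x1A ⊕ 0x6B ⊕ 0x1A = 0x6B.

P'1 = 0x36, P'2 = 0x0F, P'3 = 0x6B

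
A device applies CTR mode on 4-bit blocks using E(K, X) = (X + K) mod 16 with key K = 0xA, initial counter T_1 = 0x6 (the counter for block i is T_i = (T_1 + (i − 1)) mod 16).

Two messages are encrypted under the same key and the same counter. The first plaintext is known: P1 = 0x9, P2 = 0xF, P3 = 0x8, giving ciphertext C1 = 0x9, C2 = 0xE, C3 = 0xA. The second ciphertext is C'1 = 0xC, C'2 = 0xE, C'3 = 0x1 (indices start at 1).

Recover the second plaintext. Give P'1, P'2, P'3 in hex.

In CTR with a reused counter, both messages share the same keystream S_i, so C_i ⊕ C'_i = P_i ⊕ P'_i and thus P'_i = P_i ⊕ C_i ⊕ C'_i.
P'1: 0x9 ⊕ 0x9 ⊕ 0xC = 0xC.
P'2: 0xF ⊕ 0xE ⊕ 0xE = 0xF.
P'3: 0x8 ⊕ 0xA ⊕ 0x1 = 0x3.

P'1 = 0xC, P'2 = 0xF, P'3 = 0x3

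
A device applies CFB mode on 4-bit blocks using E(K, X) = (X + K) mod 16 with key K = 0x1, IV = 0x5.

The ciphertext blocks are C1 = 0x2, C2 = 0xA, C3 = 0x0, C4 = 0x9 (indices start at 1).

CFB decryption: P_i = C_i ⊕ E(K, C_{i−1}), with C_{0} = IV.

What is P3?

P3: E(K, 0xA) = 0xB; 0x0 ⊕ 0xB = 0xB.

P3 = 0xB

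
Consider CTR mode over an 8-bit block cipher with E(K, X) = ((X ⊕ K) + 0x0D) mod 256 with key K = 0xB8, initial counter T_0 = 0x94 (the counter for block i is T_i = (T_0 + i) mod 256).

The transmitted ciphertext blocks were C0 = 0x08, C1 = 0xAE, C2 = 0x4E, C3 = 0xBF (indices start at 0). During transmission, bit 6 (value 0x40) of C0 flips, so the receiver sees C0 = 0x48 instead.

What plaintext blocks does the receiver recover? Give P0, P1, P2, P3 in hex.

CTR decryption: S_i = E(K, T_i) where T_i is the counter for block i; P_i = C_i ⊕ S_i.
Only C0 changed, to 0x48. In CTR, a change in C_i flips the same bit in P_i only; the keystream is unaffected. Decrypting the received ciphertext:
P0: T = 0x94, S = E(K, T) = 0x39; 0x48 ⊕ 0x39 = 0x71.
P1: T = 0x95, S = E(K, T) = 0x3A; 0xAE ⊕ 0x3A = 0x94.
P2: T = 0x96, S = E(K, T) = 0x3B; 0x4E ⊕ 0x3B = 0x75.
P3: T = 0x97, S = E(K, T) = 0x3C; 0xBF ⊕ 0x3C = 0x83.
Blocks that differ from the original plaintext: P0.

P0 = 0x71, P1 = 0x94, P2 = 0x75, P3 = 0x83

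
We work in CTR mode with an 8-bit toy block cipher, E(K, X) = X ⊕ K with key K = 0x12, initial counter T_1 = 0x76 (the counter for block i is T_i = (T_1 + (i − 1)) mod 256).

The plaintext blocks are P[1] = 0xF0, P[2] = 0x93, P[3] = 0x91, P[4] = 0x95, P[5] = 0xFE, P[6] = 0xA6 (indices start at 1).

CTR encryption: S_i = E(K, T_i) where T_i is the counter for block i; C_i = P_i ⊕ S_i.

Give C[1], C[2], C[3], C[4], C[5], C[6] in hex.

C[1] = 0x94, C[2] = 0xF6, C[3] = 0xFB, C[4] = 0xFE, C[5] = 0x96, C[6] = 0xCF

C[1]: T = 0x76, S = E(K, T) = 0x64; 0xF0 ⊕ 0x64 = 0x94.
C[2]: T = 0x77, S = E(K, T) = 0x65; 0x93 ⊕ 0x65 = 0xF6.
C[3]: T = 0x78, S = E(K, T) = 0x6A; 0x91 ⊕ 0x6A = 0xFB.
C[4]: T = 0x79, S = E(K, T) = 0x6B; 0x95 ⊕ 0x6B = 0xFE.
C[5]: T = 0x7A, S = E(K, T) = 0x68; 0xFE ⊕ 0x68 = 0x96.
C[6]: T = 0x7B, S = E(K, T) = 0x69; 0xA6 ⊕ 0x69 = 0xCF.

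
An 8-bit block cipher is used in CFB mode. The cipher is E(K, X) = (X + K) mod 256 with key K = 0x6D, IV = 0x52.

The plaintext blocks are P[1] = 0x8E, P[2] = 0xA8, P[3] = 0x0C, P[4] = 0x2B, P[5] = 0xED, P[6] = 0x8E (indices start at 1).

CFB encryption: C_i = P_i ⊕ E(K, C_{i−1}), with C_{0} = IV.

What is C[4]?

C[4] = 0x37

C[1]: E(K, 0x52) = 0xBF; 0x8E ⊕ 0xBF = 0x31.
C[2]: E(K, 0x31) = 0x9E; 0xA8 ⊕ 0x9E = 0x36.
C[3]: E(K, 0x36) = 0xA3; 0x0C ⊕ 0xA3 = 0xAF.
C[4]: E(K, 0xAF) = 0x1C; 0x2B ⊕ 0x1C = 0x37.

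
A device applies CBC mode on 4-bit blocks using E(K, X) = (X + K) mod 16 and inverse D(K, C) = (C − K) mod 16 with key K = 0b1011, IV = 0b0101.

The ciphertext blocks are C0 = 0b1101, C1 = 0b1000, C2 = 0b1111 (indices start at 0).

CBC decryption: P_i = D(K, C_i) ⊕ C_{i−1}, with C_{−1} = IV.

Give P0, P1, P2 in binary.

P0: D(K, 0b1101) = 0b0010; 0b0010 ⊕ 0b0101 = 0b0111.
P1: D(K, 0b1000) = 0b1101; 0b1101 ⊕ 0b1101 = 0b0000.
P2: D(K, 0b1111) = 0b0100; 0b0100 ⊕ 0b1000 = 0b1100.

P0 = 0b0111, P1 = 0b0000, P2 = 0b1100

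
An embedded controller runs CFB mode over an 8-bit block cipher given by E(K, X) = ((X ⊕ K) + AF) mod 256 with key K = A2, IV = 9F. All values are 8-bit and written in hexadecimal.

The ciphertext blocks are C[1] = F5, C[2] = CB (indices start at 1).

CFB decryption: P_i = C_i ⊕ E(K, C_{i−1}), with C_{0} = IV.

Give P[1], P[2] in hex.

P[1]: E(K, 9F) = EC; F5 ⊕ EC = 19.
P[2]: E(K, F5) = 06; CB ⊕ 06 = CD.

P[1] = 19, P[2] = CD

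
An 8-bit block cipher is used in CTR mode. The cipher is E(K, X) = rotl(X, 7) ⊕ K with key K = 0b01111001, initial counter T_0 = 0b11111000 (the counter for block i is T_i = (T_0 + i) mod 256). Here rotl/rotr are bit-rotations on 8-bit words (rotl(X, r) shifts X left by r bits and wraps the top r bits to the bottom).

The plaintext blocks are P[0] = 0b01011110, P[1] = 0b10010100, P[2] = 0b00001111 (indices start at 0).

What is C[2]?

CTR encryption: S_i = E(K, T_i) where T_i is the counter for block i; C_i = P_i ⊕ S_i.
C[0]: T = 0b11111000, S = E(K, T) = 0b00000101; 0b01011110 ⊕ 0b00000101 = 0b01011011.
C[1]: T = 0b11111001, S = E(K, T) = 0b10000101; 0b10010100 ⊕ 0b10000101 = 0b00010001.
C[2]: T = 0b11111010, S = E(K, T) = 0b00000100; 0b00001111 ⊕ 0b00000100 = 0b00001011.

C[2] = 0b00001011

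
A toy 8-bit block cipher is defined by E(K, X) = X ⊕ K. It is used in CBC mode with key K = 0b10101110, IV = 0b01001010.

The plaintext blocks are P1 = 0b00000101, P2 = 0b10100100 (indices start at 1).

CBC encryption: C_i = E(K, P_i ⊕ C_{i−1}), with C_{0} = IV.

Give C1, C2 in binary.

C1 = 0b11100001, C2 = 0b11101011

C1: P1 ⊕ 0b01001010 = 0b01001111; E(K, 0b01001111) = 0b11100001.
C2: P2 ⊕ 0b11100001 = 0b01000101; E(K, 0b01000101) = 0b11101011.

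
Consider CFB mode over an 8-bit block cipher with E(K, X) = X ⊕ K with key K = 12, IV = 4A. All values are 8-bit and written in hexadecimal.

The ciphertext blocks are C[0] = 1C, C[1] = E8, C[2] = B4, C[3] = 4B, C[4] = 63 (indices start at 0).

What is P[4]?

CFB decryption: P_i = C_i ⊕ E(K, C_{i−1}), with C_{−1} = IV.
P[4]: E(K, 4B) = 59; 63 ⊕ 59 = 3A.

P[4] = 3A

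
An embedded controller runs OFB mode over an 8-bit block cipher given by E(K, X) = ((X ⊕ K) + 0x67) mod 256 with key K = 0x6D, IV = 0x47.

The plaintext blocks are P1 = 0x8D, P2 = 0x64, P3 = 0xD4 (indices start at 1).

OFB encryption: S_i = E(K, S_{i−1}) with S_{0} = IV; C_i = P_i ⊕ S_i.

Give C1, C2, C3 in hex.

C1: S = E(K, 0x47) = 0x91; 0x8D ⊕ 0x91 = 0x1C.
C2: S = E(K, 0x91) = 0x63; 0x64 ⊕ 0x63 = 0x07.
C3: S = E(K, 0x63) = 0x75; 0xD4 ⊕ 0x75 = 0xA1.

C1 = 0x1C, C2 = 0x07, C3 = 0xA1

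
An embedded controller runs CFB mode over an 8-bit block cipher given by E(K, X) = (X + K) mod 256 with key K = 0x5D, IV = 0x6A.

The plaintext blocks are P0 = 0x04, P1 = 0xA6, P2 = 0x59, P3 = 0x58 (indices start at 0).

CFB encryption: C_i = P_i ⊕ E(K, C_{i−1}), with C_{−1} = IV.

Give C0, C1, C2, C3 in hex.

C0: E(K, 0x6A) = 0xC7; 0x04 ⊕ 0xC7 = 0xC3.
C1: E(K, 0xC3) = 0x20; 0xA6 ⊕ 0x20 = 0x86.
C2: E(K, 0x86) = 0xE3; 0x59 ⊕ 0xE3 = 0xBA.
C3: E(K, 0xBA) = 0x17; 0x58 ⊕ 0x17 = 0x4F.

C0 = 0xC3, C1 = 0x86, C2 = 0xBA, C3 = 0x4F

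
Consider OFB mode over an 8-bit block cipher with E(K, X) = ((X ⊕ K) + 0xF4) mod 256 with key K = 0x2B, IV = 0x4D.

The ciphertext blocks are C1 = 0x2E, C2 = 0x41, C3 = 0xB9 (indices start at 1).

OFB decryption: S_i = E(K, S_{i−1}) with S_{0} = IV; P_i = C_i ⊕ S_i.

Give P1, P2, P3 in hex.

P1: S = E(K, 0x4D) = 0x5A; 0x2E ⊕ 0x5A = 0x74.
P2: S = E(K, 0x5A) = 0x65; 0x41 ⊕ 0x65 = 0x24.
P3: S = E(K, 0x65) = 0x42; 0xB9 ⊕ 0x42 = 0xFB.

P1 = 0x74, P2 = 0x24, P3 = 0xFB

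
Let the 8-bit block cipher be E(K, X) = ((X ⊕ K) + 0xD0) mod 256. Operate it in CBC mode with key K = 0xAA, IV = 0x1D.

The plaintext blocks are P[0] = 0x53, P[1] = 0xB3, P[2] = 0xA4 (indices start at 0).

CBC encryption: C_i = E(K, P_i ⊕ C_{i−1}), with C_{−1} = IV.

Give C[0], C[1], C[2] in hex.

C[0]: P[0] ⊕ 0x1D = 0x4E; E(K, 0x4E) = 0xB4.
C[1]: P[1] ⊕ 0xB4 = 0x07; E(K, 0x07) = 0x7D.
C[2]: P[2] ⊕ 0x7D = 0xD9; E(K, 0xD9) = 0x43.

C[0] = 0xB4, C[1] = 0x7D, C[2] = 0x43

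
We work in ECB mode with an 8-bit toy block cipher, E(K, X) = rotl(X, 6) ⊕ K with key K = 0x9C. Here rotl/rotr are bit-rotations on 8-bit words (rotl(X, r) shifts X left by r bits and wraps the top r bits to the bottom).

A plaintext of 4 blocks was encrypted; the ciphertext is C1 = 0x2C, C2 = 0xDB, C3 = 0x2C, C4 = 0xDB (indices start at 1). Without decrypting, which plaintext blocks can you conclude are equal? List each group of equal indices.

ECB encrypts each block independently with the same key, so equal ciphertext blocks imply equal plaintext blocks.
C1 = C3 = 0x2C, so P1 = P3.
C2 = C4 = 0xDB, so P2 = P4.

P1 = P3; P2 = P4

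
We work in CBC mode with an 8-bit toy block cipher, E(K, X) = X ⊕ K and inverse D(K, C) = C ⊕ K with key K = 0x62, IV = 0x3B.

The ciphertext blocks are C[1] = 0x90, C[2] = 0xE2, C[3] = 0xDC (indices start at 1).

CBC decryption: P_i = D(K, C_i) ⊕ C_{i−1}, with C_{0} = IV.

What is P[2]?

P[2]: D(K, 0xE2) = 0x80; 0x80 ⊕ 0x90 = 0x10.

P[2] = 0x10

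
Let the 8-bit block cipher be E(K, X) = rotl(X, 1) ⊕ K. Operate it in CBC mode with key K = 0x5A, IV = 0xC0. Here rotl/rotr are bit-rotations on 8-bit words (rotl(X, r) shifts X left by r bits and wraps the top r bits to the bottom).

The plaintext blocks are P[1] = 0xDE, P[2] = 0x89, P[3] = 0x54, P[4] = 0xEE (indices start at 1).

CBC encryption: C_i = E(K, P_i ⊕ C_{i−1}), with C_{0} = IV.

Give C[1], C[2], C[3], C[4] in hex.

C[1] = 0x66, C[2] = 0x85, C[3] = 0xF9, C[4] = 0x74

C[1]: P[1] ⊕ 0xC0 = 0x1E; E(K, 0x1E) = 0x66.
C[2]: P[2] ⊕ 0x66 = 0xEF; E(K, 0xEF) = 0x85.
C[3]: P[3] ⊕ 0x85 = 0xD1; E(K, 0xD1) = 0xF9.
C[4]: P[4] ⊕ 0xF9 = 0x17; E(K, 0x17) = 0x74.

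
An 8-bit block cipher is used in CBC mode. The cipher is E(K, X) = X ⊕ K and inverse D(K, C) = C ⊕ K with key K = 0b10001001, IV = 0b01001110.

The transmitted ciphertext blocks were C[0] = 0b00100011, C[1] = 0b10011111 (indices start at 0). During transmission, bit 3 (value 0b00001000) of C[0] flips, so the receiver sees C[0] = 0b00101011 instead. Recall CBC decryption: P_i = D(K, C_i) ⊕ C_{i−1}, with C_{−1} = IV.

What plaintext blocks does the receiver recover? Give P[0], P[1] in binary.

Only C[0] changed, to 0b00101011. In CBC, a change in C_i garbles P_i and flips the same bit in P_{i+1}. Decrypting the received ciphertext:
P[0]: D(K, 0b00101011) = 0b10100010; 0b10100010 ⊕ 0b01001110 = 0b11101100.
P[1]: D(K, 0b10011111) = 0b00010110; 0b00010110 ⊕ 0b00101011 = 0b00111101.
Blocks that differ from the original plaintext: P[0], P[1].

P[0] = 0b11101100, P[1] = 0b00111101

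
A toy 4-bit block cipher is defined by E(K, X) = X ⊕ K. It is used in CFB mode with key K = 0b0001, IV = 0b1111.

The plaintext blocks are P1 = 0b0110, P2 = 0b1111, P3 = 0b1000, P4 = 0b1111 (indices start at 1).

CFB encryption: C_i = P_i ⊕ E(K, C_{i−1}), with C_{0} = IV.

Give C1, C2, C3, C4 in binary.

C1: E(K, 0b1111) = 0b1110; 0b0110 ⊕ 0b1110 = 0b1000.
C2: E(K, 0b1000) = 0b1001; 0b1111 ⊕ 0b1001 = 0b0110.
C3: E(K, 0b0110) = 0b0111; 0b1000 ⊕ 0b0111 = 0b1111.
C4: E(K, 0b1111) = 0b1110; 0b1111 ⊕ 0b1110 = 0b0001.

C1 = 0b1000, C2 = 0b0110, C3 = 0b1111, C4 = 0b0001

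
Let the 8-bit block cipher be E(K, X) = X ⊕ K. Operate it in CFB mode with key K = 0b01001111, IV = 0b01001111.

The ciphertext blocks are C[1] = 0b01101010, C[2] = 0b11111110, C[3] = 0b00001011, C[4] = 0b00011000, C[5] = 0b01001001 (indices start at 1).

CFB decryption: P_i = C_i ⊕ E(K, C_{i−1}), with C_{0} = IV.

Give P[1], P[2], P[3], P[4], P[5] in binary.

P[1] = 0b01101010, P[2] = 0b11011011, P[3] = 0b10111010, P[4] = 0b01011100, P[5] = 0b00011110

P[1]: E(K, 0b01001111) = 0b00000000; 0b01101010 ⊕ 0b00000000 = 0b01101010.
P[2]: E(K, 0b01101010) = 0b00100101; 0b11111110 ⊕ 0b00100101 = 0b11011011.
P[3]: E(K, 0b11111110) = 0b10110001; 0b00001011 ⊕ 0b10110001 = 0b10111010.
P[4]: E(K, 0b00001011) = 0b01000100; 0b00011000 ⊕ 0b01000100 = 0b01011100.
P[5]: E(K, 0b00011000) = 0b01010111; 0b01001001 ⊕ 0b01010111 = 0b00011110.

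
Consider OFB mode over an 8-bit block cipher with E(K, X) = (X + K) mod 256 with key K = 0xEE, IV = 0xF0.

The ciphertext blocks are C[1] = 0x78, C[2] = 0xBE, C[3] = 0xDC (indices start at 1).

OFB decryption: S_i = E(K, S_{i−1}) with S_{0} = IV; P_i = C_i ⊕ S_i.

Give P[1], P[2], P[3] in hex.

P[1] = 0xA6, P[2] = 0x72, P[3] = 0x66

P[1]: S = E(K, 0xF0) = 0xDE; 0x78 ⊕ 0xDE = 0xA6.
P[2]: S = E(K, 0xDE) = 0xCC; 0xBE ⊕ 0xCC = 0x72.
P[3]: S = E(K, 0xCC) = 0xBA; 0xDC ⊕ 0xBA = 0x66.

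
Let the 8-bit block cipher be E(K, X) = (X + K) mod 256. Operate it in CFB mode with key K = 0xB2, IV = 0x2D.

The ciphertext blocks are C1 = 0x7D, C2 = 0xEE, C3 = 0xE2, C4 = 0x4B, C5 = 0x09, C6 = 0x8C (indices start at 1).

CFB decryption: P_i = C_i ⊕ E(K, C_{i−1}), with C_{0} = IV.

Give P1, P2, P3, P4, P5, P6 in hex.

P1 = 0xA2, P2 = 0xC1, P3 = 0x42, P4 = 0xDF, P5 = 0xF4, P6 = 0x37

P1: E(K, 0x2D) = 0xDF; 0x7D ⊕ 0xDF = 0xA2.
P2: E(K, 0x7D) = 0x2F; 0xEE ⊕ 0x2F = 0xC1.
P3: E(K, 0xEE) = 0xA0; 0xE2 ⊕ 0xA0 = 0x42.
P4: E(K, 0xE2) = 0x94; 0x4B ⊕ 0x94 = 0xDF.
P5: E(K, 0x4B) = 0xFD; 0x09 ⊕ 0xFD = 0xF4.
P6: E(K, 0x09) = 0xBB; 0x8C ⊕ 0xBB = 0x37.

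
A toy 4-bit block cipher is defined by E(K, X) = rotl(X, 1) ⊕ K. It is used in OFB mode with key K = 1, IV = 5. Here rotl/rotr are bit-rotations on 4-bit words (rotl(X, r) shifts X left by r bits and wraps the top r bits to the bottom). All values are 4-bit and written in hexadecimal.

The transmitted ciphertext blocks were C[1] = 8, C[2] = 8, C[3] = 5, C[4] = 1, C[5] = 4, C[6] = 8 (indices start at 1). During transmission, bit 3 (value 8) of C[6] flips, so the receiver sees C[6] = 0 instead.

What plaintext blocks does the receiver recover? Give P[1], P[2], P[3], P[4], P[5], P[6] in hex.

P[1] = 3, P[2] = E, P[3] = 8, P[4] = B, P[5] = 0, P[6] = 9

OFB decryption: S_i = E(K, S_{i−1}) with S_{0} = IV; P_i = C_i ⊕ S_i.
Only C[6] changed, to 0. In OFB, a change in C_i flips the same bit in P_i only; the keystream is unaffected. Decrypting the received ciphertext:
P[1]: S = E(K, 5) = B; 8 ⊕ B = 3.
P[2]: S = E(K, B) = 6; 8 ⊕ 6 = E.
P[3]: S = E(K, 6) = D; 5 ⊕ D = 8.
P[4]: S = E(K, D) = A; 1 ⊕ A = B.
P[5]: S = E(K, A) = 4; 4 ⊕ 4 = 0.
P[6]: S = E(K, 4) = 9; 0 ⊕ 9 = 9.
Blocks that differ from the original plaintext: P[6].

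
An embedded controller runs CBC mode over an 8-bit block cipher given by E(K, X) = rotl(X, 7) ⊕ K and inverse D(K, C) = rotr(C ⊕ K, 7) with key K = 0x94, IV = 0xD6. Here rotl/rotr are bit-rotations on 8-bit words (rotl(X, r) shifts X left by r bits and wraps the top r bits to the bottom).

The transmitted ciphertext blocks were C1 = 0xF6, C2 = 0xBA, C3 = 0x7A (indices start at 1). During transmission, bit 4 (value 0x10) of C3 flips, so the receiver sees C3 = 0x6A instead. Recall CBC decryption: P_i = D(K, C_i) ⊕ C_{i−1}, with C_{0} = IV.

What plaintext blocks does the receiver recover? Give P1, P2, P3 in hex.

P1 = 0x12, P2 = 0xAA, P3 = 0x47

Only C3 changed, to 0x6A. In CBC, a change in C_i garbles P_i and flips the same bit in P_{i+1}. Decrypting the received ciphertext:
P1: D(K, 0xF6) = 0xC4; 0xC4 ⊕ 0xD6 = 0x12.
P2: D(K, 0xBA) = 0x5C; 0x5C ⊕ 0xF6 = 0xAA.
P3: D(K, 0x6A) = 0xFD; 0xFD ⊕ 0xBA = 0x47.
Blocks that differ from the original plaintext: P3.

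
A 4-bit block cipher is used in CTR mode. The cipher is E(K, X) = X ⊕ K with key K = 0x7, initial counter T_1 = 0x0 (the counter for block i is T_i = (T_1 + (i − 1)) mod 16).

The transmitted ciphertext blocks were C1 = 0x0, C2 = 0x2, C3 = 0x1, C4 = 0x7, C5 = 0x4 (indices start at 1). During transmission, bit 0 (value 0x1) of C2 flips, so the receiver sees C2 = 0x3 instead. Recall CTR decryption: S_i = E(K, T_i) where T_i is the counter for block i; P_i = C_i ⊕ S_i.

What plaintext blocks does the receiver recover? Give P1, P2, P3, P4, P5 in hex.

P1 = 0x7, P2 = 0x5, P3 = 0x4, P4 = 0x3, P5 = 0x7

Only C2 changed, to 0x3. In CTR, a change in C_i flips the same bit in P_i only; the keystream is unaffected. Decrypting the received ciphertext:
P1: T = 0x0, S = E(K, T) = 0x7; 0x0 ⊕ 0x7 = 0x7.
P2: T = 0x1, S = E(K, T) = 0x6; 0x3 ⊕ 0x6 = 0x5.
P3: T = 0x2, S = E(K, T) = 0x5; 0x1 ⊕ 0x5 = 0x4.
P4: T = 0x3, S = E(K, T) = 0x4; 0x7 ⊕ 0x4 = 0x3.
P5: T = 0x4, S = E(K, T) = 0x3; 0x4 ⊕ 0x3 = 0x7.
Blocks that differ from the original plaintext: P2.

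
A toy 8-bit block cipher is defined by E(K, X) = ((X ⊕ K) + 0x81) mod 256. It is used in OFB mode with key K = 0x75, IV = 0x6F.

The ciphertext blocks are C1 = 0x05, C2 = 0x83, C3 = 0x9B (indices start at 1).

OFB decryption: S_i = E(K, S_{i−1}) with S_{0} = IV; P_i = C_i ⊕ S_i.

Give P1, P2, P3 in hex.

P1: S = E(K, 0x6F) = 0x9B; 0x05 ⊕ 0x9B = 0x9E.
P2: S = E(K, 0x9B) = 0x6F; 0x83 ⊕ 0x6F = 0xEC.
P3: S = E(K, 0x6F) = 0x9B; 0x9B ⊕ 0x9B = 0x00.

P1 = 0x9E, P2 = 0xEC, P3 = 0x00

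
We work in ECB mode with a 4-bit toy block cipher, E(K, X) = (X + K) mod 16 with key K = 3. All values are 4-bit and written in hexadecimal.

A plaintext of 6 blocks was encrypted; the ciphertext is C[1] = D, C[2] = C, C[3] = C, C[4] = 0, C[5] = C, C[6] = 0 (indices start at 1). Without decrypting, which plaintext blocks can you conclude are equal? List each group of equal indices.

ECB encrypts each block independently with the same key, so equal ciphertext blocks imply equal plaintext blocks.
C[2] = C[3] = C[5] = C, so P[2] = P[3] = P[5].
C[4] = C[6] = 0, so P[4] = P[6].

P[2] = P[3] = P[5]; P[4] = P[6]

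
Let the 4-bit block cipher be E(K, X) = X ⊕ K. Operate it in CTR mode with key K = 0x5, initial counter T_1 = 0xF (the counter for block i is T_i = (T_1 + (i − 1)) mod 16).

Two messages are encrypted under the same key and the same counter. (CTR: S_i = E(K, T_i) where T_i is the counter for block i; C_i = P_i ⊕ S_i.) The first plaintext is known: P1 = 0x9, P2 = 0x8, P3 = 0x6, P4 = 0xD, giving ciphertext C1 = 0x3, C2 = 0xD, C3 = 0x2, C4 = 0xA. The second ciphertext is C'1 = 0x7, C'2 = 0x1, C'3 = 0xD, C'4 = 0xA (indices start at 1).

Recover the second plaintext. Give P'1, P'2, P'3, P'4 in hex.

In CTR with a reused counter, both messages share the same keystream S_i, so C_i ⊕ C'_i = P_i ⊕ P'_i and thus P'_i = P_i ⊕ C_i ⊕ C'_i.
P'1: 0x9 ⊕ 0x3 ⊕ 0x7 = 0xD.
P'2: 0x8 ⊕ 0xD ⊕ 0x1 = 0x4.
P'3: 0x6 ⊕ 0x2 ⊕ 0xD = 0x9.
P'4: 0xD ⊕ 0xA ⊕ 0xA = 0xD.

P'1 = 0xD, P'2 = 0x4, P'3 = 0x9, P'4 = 0xD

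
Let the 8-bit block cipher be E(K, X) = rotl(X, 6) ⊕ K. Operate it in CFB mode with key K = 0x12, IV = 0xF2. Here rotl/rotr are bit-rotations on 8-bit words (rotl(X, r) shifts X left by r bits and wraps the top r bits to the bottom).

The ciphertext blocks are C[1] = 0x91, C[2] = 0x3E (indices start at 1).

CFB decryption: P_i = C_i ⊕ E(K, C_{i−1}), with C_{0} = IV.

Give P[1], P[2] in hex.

P[1]: E(K, 0xF2) = 0xAE; 0x91 ⊕ 0xAE = 0x3F.
P[2]: E(K, 0x91) = 0x76; 0x3E ⊕ 0x76 = 0x48.

P[1] = 0x3F, P[2] = 0x48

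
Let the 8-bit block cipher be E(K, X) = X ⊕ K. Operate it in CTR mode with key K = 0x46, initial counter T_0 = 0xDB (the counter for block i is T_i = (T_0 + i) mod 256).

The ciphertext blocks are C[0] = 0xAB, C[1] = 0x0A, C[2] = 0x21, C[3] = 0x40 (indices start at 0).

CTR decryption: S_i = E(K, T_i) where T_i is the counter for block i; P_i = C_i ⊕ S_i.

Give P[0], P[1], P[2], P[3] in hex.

P[0]: T = 0xDB, S = E(K, T) = 0x9D; 0xAB ⊕ 0x9D = 0x36.
P[1]: T = 0xDC, S = E(K, T) = 0x9A; 0x0A ⊕ 0x9A = 0x90.
P[2]: T = 0xDD, S = E(K, T) = 0x9B; 0x21 ⊕ 0x9B = 0xBA.
P[3]: T = 0xDE, S = E(K, T) = 0x98; 0x40 ⊕ 0x98 = 0xD8.

P[0] = 0x36, P[1] = 0x90, P[2] = 0xBA, P[3] = 0xD8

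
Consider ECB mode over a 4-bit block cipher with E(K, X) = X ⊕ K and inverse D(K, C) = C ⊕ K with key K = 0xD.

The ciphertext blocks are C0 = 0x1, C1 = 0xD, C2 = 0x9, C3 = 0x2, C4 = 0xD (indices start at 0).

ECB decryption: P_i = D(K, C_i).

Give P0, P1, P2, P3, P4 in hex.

P0: D(K, 0x1) = 0xC.
P1: D(K, 0xD) = 0x0.
P2: D(K, 0x9) = 0x4.
P3: D(K, 0x2) = 0xF.
P4: D(K, 0xD) = 0x0.

P0 = 0xC, P1 = 0x0, P2 = 0x4, P3 = 0xF, P4 = 0x0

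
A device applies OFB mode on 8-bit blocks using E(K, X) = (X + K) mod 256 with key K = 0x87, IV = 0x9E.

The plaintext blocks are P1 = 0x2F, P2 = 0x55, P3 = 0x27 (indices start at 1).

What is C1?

OFB encryption: S_i = E(K, S_{i−1}) with S_{0} = IV; C_i = P_i ⊕ S_i.
C1: S = E(K, 0x9E) = 0x25; 0x2F ⊕ 0x25 = 0x0A.

C1 = 0x0A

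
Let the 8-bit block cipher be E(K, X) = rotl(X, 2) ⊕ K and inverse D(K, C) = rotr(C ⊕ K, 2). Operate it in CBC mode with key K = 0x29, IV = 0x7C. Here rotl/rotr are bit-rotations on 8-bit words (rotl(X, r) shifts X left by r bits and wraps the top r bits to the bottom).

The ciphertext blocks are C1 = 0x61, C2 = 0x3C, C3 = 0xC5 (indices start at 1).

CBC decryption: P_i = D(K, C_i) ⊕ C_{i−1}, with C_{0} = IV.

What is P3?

P3 = 0x07

P3: D(K, 0xC5) = 0x3B; 0x3B ⊕ 0x3C = 0x07.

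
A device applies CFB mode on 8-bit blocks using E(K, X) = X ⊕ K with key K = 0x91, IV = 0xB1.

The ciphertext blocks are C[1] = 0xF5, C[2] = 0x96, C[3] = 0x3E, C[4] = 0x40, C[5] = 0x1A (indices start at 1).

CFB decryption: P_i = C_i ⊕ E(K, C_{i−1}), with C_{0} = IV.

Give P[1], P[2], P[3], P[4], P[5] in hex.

P[1] = 0xD5, P[2] = 0xF2, P[3] = 0x39, P[4] = 0xEF, P[5] = 0xCB

P[1]: E(K, 0xB1) = 0x20; 0xF5 ⊕ 0x20 = 0xD5.
P[2]: E(K, 0xF5) = 0x64; 0x96 ⊕ 0x64 = 0xF2.
P[3]: E(K, 0x96) = 0x07; 0x3E ⊕ 0x07 = 0x39.
P[4]: E(K, 0x3E) = 0xAF; 0x40 ⊕ 0xAF = 0xEF.
P[5]: E(K, 0x40) = 0xD1; 0x1A ⊕ 0xD1 = 0xCB.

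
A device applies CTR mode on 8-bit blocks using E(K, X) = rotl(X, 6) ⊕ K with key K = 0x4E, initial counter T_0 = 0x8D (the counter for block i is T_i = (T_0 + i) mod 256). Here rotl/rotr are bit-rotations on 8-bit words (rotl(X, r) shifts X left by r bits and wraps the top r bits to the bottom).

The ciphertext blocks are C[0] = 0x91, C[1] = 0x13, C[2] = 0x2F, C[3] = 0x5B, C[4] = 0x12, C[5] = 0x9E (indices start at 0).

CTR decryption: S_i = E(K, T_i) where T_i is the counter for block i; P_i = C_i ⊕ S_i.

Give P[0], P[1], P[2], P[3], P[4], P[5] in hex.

P[0]: T = 0x8D, S = E(K, T) = 0x2D; 0x91 ⊕ 0x2D = 0xBC.
P[1]: T = 0x8E, S = E(K, T) = 0xED; 0x13 ⊕ 0xED = 0xFE.
P[2]: T = 0x8F, S = E(K, T) = 0xAD; 0x2F ⊕ 0xAD = 0x82.
P[3]: T = 0x90, S = E(K, T) = 0x6A; 0x5B ⊕ 0x6A = 0x31.
P[4]: T = 0x91, S = E(K, T) = 0x2A; 0x12 ⊕ 0x2A = 0x38.
P[5]: T = 0x92, S = E(K, T) = 0xEA; 0x9E ⊕ 0xEA = 0x74.

P[0] = 0xBC, P[1] = 0xFE, P[2] = 0x82, P[3] = 0x31, P[4] = 0x38, P[5] = 0x74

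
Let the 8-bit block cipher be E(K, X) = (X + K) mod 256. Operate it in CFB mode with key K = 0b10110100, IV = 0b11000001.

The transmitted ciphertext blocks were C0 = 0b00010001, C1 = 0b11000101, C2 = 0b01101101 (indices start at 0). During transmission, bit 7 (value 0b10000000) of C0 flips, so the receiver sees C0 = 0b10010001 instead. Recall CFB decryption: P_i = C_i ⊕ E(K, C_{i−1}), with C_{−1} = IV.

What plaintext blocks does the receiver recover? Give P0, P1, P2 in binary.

P0 = 0b11100100, P1 = 0b10000000, P2 = 0b00010100

Only C0 changed, to 0b10010001. In CFB, a change in C_i flips the same bit in P_i and garbles P_{i+1}. Decrypting the received ciphertext:
P0: E(K, 0b11000001) = 0b01110101; 0b10010001 ⊕ 0b01110101 = 0b11100100.
P1: E(K, 0b10010001) = 0b01000101; 0b11000101 ⊕ 0b01000101 = 0b10000000.
P2: E(K, 0b11000101) = 0b01111001; 0b01101101 ⊕ 0b01111001 = 0b00010100.
Blocks that differ from the original plaintext: P0, P1.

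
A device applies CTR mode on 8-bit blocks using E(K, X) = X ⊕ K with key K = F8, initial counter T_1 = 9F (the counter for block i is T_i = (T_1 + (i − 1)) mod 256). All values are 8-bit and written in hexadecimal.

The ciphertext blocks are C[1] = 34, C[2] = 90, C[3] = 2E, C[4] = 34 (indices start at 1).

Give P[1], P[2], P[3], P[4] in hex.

CTR decryption: S_i = E(K, T_i) where T_i is the counter for block i; P_i = C_i ⊕ S_i.
P[1]: T = 9F, S = E(K, T) = 67; 34 ⊕ 67 = 53.
P[2]: T = A0, S = E(K, T) = 58; 90 ⊕ 58 = C8.
P[3]: T = A1, S = E(K, T) = 59; 2E ⊕ 59 = 77.
P[4]: T = A2, S = E(K, T) = 5A; 34 ⊕ 5A = 6E.

P[1] = 53, P[2] = C8, P[3] = 77, P[4] = 6E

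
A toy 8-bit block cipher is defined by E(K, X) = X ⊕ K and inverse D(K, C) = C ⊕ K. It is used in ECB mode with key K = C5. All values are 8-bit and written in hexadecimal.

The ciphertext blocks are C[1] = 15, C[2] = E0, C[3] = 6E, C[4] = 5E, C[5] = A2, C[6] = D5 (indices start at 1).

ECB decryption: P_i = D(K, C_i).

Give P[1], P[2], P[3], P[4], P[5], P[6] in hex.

P[1] = D0, P[2] = 25, P[3] = AB, P[4] = 9B, P[5] = 67, P[6] = 10

P[1]: D(K, 15) = D0.
P[2]: D(K, E0) = 25.
P[3]: D(K, 6E) = AB.
P[4]: D(K, 5E) = 9B.
P[5]: D(K, A2) = 67.
P[6]: D(K, D5) = 10.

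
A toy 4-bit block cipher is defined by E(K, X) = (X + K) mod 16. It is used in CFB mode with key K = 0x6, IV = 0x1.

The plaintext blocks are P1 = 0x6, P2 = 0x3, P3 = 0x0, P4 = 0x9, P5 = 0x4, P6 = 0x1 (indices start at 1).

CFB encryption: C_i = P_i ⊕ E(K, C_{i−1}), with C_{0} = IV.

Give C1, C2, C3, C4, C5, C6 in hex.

C1: E(K, 0x1) = 0x7; 0x6 ⊕ 0x7 = 0x1.
C2: E(K, 0x1) = 0x7; 0x3 ⊕ 0x7 = 0x4.
C3: E(K, 0x4) = 0xA; 0x0 ⊕ 0xA = 0xA.
C4: E(K, 0xA) = 0x0; 0x9 ⊕ 0x0 = 0x9.
C5: E(K, 0x9) = 0xF; 0x4 ⊕ 0xF = 0xB.
C6: E(K, 0xB) = 0x1; 0x1 ⊕ 0x1 = 0x0.

C1 = 0x1, C2 = 0x4, C3 = 0xA, C4 = 0x9, C5 = 0xB, C6 = 0x0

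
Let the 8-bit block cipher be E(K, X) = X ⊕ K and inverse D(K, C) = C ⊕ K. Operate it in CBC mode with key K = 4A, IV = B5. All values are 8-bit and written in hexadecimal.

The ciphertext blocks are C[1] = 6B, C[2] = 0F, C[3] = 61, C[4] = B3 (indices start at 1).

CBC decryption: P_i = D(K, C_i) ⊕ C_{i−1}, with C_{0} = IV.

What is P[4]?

P[4] = 98

P[4]: D(K, B3) = F9; F9 ⊕ 61 = 98.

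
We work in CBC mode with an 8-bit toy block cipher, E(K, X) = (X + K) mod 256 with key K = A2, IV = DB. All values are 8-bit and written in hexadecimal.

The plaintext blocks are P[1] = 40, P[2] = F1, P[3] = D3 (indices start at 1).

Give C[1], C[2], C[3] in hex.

C[1] = 3D, C[2] = 6E, C[3] = 5F

CBC encryption: C_i = E(K, P_i ⊕ C_{i−1}), with C_{0} = IV.
C[1]: P[1] ⊕ DB = 9B; E(K, 9B) = 3D.
C[2]: P[2] ⊕ 3D = CC; E(K, CC) = 6E.
C[3]: P[3] ⊕ 6E = BD; E(K, BD) = 5F.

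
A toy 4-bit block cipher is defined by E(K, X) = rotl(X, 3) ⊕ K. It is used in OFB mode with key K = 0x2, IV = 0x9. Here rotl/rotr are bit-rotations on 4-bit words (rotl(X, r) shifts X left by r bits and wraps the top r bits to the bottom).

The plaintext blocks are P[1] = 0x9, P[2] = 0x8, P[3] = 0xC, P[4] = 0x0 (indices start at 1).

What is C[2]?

C[2] = 0xD

OFB encryption: S_i = E(K, S_{i−1}) with S_{0} = IV; C_i = P_i ⊕ S_i.
C[1]: S = E(K, 0x9) = 0xE; 0x9 ⊕ 0xE = 0x7.
C[2]: S = E(K, 0xE) = 0x5; 0x8 ⊕ 0x5 = 0xD.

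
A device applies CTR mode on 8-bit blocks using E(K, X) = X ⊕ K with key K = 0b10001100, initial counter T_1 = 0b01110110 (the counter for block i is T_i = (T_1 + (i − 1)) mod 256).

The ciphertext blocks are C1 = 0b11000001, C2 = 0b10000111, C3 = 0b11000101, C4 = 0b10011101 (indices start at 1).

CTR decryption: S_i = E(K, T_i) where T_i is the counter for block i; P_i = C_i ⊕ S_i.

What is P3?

P3 = 0b00110001

P3: T = 0b01111000, S = E(K, T) = 0b11110100; 0b11000101 ⊕ 0b11110100 = 0b00110001.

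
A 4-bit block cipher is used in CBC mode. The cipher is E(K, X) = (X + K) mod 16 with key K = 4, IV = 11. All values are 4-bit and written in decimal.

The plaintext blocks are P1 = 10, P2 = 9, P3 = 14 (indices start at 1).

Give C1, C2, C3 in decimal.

CBC encryption: C_i = E(K, P_i ⊕ C_{i−1}), with C_{0} = IV.
C1: P1 ⊕ 11 = 1; E(K, 1) = 5.
C2: P2 ⊕ 5 = 12; E(K, 12) = 0.
C3: P3 ⊕ 0 = 14; E(K, 14) = 2.

C1 = 5, C2 = 0, C3 = 2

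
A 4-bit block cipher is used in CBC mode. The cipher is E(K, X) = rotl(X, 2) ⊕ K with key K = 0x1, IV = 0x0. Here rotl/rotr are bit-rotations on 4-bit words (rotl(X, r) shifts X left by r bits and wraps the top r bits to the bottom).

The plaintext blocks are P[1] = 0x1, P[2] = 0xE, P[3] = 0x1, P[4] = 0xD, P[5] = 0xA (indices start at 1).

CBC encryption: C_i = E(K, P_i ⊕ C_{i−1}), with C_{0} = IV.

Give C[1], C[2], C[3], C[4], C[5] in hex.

C[1] = 0x5, C[2] = 0xF, C[3] = 0xA, C[4] = 0xC, C[5] = 0x8

C[1]: P[1] ⊕ 0x0 = 0x1; E(K, 0x1) = 0x5.
C[2]: P[2] ⊕ 0x5 = 0xB; E(K, 0xB) = 0xF.
C[3]: P[3] ⊕ 0xF = 0xE; E(K, 0xE) = 0xA.
C[4]: P[4] ⊕ 0xA = 0x7; E(K, 0x7) = 0xC.
C[5]: P[5] ⊕ 0xC = 0x6; E(K, 0x6) = 0x8.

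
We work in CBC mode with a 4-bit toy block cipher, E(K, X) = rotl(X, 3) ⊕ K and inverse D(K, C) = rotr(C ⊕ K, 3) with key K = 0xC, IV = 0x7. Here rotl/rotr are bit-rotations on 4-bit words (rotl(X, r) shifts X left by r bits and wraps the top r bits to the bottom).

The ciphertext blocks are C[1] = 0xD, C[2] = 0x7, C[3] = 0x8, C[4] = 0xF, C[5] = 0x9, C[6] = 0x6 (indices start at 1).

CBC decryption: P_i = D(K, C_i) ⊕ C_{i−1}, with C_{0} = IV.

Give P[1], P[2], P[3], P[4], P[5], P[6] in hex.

P[1] = 0x5, P[2] = 0xA, P[3] = 0xF, P[4] = 0xE, P[5] = 0x5, P[6] = 0xC

P[1]: D(K, 0xD) = 0x2; 0x2 ⊕ 0x7 = 0x5.
P[2]: D(K, 0x7) = 0x7; 0x7 ⊕ 0xD = 0xA.
P[3]: D(K, 0x8) = 0x8; 0x8 ⊕ 0x7 = 0xF.
P[4]: D(K, 0xF) = 0x6; 0x6 ⊕ 0x8 = 0xE.
P[5]: D(K, 0x9) = 0xA; 0xA ⊕ 0xF = 0x5.
P[6]: D(K, 0x6) = 0x5; 0x5 ⊕ 0x9 = 0xC.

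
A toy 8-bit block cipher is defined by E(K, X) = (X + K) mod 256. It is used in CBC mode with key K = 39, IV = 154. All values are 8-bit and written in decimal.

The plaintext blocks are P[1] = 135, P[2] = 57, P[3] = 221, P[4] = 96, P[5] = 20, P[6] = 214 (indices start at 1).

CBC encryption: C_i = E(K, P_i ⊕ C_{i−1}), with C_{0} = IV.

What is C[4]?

C[4] = 231

C[1]: P[1] ⊕ 154 = 29; E(K, 29) = 68.
C[2]: P[2] ⊕ 68 = 125; E(K, 125) = 164.
C[3]: P[3] ⊕ 164 = 121; E(K, 121) = 160.
C[4]: P[4] ⊕ 160 = 192; E(K, 192) = 231.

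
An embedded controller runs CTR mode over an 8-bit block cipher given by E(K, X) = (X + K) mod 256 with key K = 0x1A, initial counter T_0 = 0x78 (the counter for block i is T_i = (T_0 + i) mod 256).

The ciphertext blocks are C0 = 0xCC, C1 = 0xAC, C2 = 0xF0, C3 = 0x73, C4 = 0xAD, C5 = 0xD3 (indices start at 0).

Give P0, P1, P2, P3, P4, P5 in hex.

CTR decryption: S_i = E(K, T_i) where T_i is the counter for block i; P_i = C_i ⊕ S_i.
P0: T = 0x78, S = E(K, T) = 0x92; 0xCC ⊕ 0x92 = 0x5E.
P1: T = 0x79, S = E(K, T) = 0x93; 0xAC ⊕ 0x93 = 0x3F.
P2: T = 0x7A, S = E(K, T) = 0x94; 0xF0 ⊕ 0x94 = 0x64.
P3: T = 0x7B, S = E(K, T) = 0x95; 0x73 ⊕ 0x95 = 0xE6.
P4: T = 0x7C, S = E(K, T) = 0x96; 0xAD ⊕ 0x96 = 0x3B.
P5: T = 0x7D, S = E(K, T) = 0x97; 0xD3 ⊕ 0x97 = 0x44.

P0 = 0x5E, P1 = 0x3F, P2 = 0x64, P3 = 0xE6, P4 = 0x3B, P5 = 0x44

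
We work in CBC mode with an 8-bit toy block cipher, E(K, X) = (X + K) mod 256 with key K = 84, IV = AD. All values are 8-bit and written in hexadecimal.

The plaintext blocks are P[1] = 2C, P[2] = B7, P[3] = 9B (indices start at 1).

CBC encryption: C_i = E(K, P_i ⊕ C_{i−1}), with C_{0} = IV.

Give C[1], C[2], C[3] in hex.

C[1]: P[1] ⊕ AD = 81; E(K, 81) = 05.
C[2]: P[2] ⊕ 05 = B2; E(K, B2) = 36.
C[3]: P[3] ⊕ 36 = AD; E(K, AD) = 31.

C[1] = 05, C[2] = 36, C[3] = 31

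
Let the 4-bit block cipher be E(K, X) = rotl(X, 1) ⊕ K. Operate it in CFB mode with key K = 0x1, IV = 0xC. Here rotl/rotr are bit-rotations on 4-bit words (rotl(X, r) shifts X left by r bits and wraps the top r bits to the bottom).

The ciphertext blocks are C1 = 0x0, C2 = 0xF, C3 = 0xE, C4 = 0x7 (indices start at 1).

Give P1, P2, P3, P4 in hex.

P1 = 0x8, P2 = 0xE, P3 = 0x0, P4 = 0xB

CFB decryption: P_i = C_i ⊕ E(K, C_{i−1}), with C_{0} = IV.
P1: E(K, 0xC) = 0x8; 0x0 ⊕ 0x8 = 0x8.
P2: E(K, 0x0) = 0x1; 0xF ⊕ 0x1 = 0xE.
P3: E(K, 0xF) = 0xE; 0xE ⊕ 0xE = 0x0.
P4: E(K, 0xE) = 0xC; 0x7 ⊕ 0xC = 0xB.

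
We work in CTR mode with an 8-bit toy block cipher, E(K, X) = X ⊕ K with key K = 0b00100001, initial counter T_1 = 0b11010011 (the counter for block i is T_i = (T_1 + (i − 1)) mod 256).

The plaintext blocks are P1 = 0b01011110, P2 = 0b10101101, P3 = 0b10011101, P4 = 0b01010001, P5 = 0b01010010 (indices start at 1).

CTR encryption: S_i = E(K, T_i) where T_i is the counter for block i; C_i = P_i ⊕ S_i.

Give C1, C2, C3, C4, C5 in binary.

C1 = 0b10101100, C2 = 0b01011000, C3 = 0b01101001, C4 = 0b10100110, C5 = 0b10100100

C1: T = 0b11010011, S = E(K, T) = 0b11110010; 0b01011110 ⊕ 0b11110010 = 0b10101100.
C2: T = 0b11010100, S = E(K, T) = 0b11110101; 0b10101101 ⊕ 0b11110101 = 0b01011000.
C3: T = 0b11010101, S = E(K, T) = 0b11110100; 0b10011101 ⊕ 0b11110100 = 0b01101001.
C4: T = 0b11010110, S = E(K, T) = 0b11110111; 0b01010001 ⊕ 0b11110111 = 0b10100110.
C5: T = 0b11010111, S = E(K, T) = 0b11110110; 0b01010010 ⊕ 0b11110110 = 0b10100100.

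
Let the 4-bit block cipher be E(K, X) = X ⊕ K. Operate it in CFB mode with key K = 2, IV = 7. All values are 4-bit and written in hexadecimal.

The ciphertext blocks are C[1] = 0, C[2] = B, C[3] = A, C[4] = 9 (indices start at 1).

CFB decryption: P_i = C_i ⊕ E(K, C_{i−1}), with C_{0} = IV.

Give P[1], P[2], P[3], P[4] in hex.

P[1] = 5, P[2] = 9, P[3] = 3, P[4] = 1

P[1]: E(K, 7) = 5; 0 ⊕ 5 = 5.
P[2]: E(K, 0) = 2; B ⊕ 2 = 9.
P[3]: E(K, B) = 9; A ⊕ 9 = 3.
P[4]: E(K, A) = 8; 9 ⊕ 8 = 1.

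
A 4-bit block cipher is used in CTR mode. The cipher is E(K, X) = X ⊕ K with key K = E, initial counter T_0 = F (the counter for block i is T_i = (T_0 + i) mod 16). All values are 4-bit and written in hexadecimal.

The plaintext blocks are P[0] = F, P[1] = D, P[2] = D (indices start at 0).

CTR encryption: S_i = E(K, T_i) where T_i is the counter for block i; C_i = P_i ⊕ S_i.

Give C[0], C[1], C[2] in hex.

C[0] = E, C[1] = 3, C[2] = 2

C[0]: T = F, S = E(K, T) = 1; F ⊕ 1 = E.
C[1]: T = 0, S = E(K, T) = E; D ⊕ E = 3.
C[2]: T = 1, S = E(K, T) = F; D ⊕ F = 2.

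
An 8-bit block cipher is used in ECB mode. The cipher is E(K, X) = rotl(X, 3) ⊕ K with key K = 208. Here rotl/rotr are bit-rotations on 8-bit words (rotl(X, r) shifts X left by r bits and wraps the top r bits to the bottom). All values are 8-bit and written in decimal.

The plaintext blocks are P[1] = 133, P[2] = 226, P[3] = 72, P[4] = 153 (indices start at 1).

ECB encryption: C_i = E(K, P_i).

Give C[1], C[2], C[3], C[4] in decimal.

C[1] = 252, C[2] = 199, C[3] = 146, C[4] = 28

C[1]: E(K, 133) = 252.
C[2]: E(K, 226) = 199.
C[3]: E(K, 72) = 146.
C[4]: E(K, 153) = 28.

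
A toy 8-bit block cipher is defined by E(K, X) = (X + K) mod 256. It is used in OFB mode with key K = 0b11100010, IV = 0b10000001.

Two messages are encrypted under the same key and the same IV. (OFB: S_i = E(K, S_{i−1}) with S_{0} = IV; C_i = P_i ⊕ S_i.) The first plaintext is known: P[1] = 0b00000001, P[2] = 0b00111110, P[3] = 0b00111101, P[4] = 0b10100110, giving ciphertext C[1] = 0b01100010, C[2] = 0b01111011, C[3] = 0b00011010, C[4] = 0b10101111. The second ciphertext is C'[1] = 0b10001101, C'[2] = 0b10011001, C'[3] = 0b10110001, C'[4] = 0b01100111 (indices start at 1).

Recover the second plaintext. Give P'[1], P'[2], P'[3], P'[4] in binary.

In OFB with a reused IV, both messages share the same keystream S_i, so C_i ⊕ C'_i = P_i ⊕ P'_i and thus P'_i = P_i ⊕ C_i ⊕ C'_i.
P'[1]: 0b00000001 ⊕ 0b01100010 ⊕ 0b10001101 = 0b11101110.
P'[2]: 0b00111110 ⊕ 0b01111011 ⊕ 0b10011001 = 0b11011100.
P'[3]: 0b00111101 ⊕ 0b00011010 ⊕ 0b10110001 = 0b10010110.
P'[4]: 0b10100110 ⊕ 0b10101111 ⊕ 0b01100111 = 0b01101110.

P'[1] = 0b11101110, P'[2] = 0b11011100, P'[3] = 0b10010110, P'[4] = 0b01101110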